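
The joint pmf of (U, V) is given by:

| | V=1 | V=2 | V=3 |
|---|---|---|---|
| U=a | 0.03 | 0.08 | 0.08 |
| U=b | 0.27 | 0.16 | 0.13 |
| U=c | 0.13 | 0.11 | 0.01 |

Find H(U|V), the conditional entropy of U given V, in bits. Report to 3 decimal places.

1.316 bits

Marginals: p(U) = (0.1900, 0.5600, 0.2500), p(V) = (0.4300, 0.3500, 0.2200).
H(U|V) = Σ p(V) · H(U|V=·).
  V=1: p=0.4300, H(U|V=1) = 1.2113
  V=2: p=0.3500, H(U|V=2) = 1.5277
  V=3: p=0.2200, H(U|V=3) = 1.1819
Weighted sum = 1.316 bits.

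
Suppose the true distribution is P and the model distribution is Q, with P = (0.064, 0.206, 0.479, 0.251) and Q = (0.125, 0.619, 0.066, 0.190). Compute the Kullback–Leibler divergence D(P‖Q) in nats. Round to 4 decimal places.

0.7498 nats

D(P‖Q) = Σ p·ln(p/q).
  0.064·ln(0.064/0.125) = -0.04284
  0.206·ln(0.206/0.619) = -0.22665
  0.479·ln(0.479/0.066) = 0.94940
  0.251·ln(0.251/0.190) = 0.06989
D(P‖Q) = 0.7498 nats.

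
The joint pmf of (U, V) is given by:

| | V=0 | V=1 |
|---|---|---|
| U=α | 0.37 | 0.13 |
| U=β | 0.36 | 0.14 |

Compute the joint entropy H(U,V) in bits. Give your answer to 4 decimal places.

1.8411 bits

H(U,V) = −Σ p(x,y)·log₂ p(x,y) over all 4 cells.
  cell (α,0): −0.37·log₂0.37 = 0.53073
  cell (α,1): −0.13·log₂0.13 = 0.38264
  cell (β,0): −0.36·log₂0.36 = 0.53062
  cell (β,1): −0.14·log₂0.14 = 0.39711
Sum = 1.8411 bits.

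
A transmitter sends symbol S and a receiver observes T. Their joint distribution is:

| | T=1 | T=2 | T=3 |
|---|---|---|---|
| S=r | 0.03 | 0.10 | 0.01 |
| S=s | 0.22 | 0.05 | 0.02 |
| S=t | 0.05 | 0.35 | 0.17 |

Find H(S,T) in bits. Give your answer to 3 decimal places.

H(S,T) = −Σ p(x,y)·log₂ p(x,y) over all 9 cells.
  cell (r,1): −0.03·log₂0.03 = 0.1518
  cell (r,2): −0.10·log₂0.10 = 0.3322
  cell (r,3): −0.01·log₂0.01 = 0.0664
  cell (s,1): −0.22·log₂0.22 = 0.4806
  cell (s,2): −0.05·log₂0.05 = 0.2161
  cell (s,3): −0.02·log₂0.02 = 0.1129
  cell (t,1): −0.05·log₂0.05 = 0.2161
  cell (t,2): −0.35·log₂0.35 = 0.5301
  cell (t,3): −0.17·log₂0.17 = 0.4346
Sum = 2.541 bits.

2.541 bits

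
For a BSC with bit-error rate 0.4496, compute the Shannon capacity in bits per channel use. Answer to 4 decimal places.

Binary symmetric channel: C = 1 − h₂(ε) where h₂ is the binary entropy function.
h₂(0.4496) = −0.4496·log₂0.4496 − 0.5504·log₂0.5504 = 0.9927.
C = 1 − 0.9927 = 0.0073 bits per channel use.

0.0073 bits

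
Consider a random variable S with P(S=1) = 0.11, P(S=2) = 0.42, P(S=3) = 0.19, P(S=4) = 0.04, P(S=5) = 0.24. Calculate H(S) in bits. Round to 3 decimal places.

H(S) = −Σ p·log₂ p.
  −(0.11)·log₂(0.11) = 0.3503
  −(0.42)·log₂(0.42) = 0.5256
  −(0.19)·log₂(0.19) = 0.4552
  −(0.04)·log₂(0.04) = 0.1858
  −(0.24)·log₂(0.24) = 0.4941
Sum: 0.3503 + 0.5256 + 0.4552 + 0.1858 + 0.4941 = 2.011 bits.

2.011 bits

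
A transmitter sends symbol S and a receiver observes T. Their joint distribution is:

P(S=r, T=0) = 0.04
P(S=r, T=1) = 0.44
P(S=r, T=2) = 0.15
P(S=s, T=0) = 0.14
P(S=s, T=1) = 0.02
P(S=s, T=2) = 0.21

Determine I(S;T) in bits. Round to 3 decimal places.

Marginals: p(S) = (0.6300, 0.3700), p(T) = (0.1800, 0.4600, 0.3600).
I(S;T) = H(S) + H(T) − H(S,T).
H(S) = 0.9507, H(T) = 1.4913, H(S,T) = 2.1003.
I(S;T) = 0.9507 + 1.4913 − 2.1003 = 0.342 bits.

0.342 bits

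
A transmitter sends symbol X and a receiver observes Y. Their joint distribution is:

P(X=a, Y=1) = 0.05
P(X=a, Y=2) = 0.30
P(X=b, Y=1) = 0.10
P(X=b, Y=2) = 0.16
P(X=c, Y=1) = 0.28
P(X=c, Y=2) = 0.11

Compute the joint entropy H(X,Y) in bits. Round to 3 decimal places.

H(X,Y) = −Σ p(x,y)·log₂ p(x,y) over all 6 cells.
  cell (a,1): −0.05·log₂0.05 = 0.2161
  cell (a,2): −0.30·log₂0.30 = 0.5211
  cell (b,1): −0.10·log₂0.10 = 0.3322
  cell (b,2): −0.16·log₂0.16 = 0.4230
  cell (c,1): −0.28·log₂0.28 = 0.5142
  cell (c,2): −0.11·log₂0.11 = 0.3503
Sum = 2.357 bits.

2.357 bits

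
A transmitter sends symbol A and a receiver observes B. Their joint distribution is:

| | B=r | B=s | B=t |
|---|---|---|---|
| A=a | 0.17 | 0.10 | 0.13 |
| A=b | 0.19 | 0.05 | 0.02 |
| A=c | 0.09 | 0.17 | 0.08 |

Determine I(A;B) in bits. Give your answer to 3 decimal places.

0.123 bits

Marginals: p(A) = (0.4000, 0.2600, 0.3400), p(B) = (0.4500, 0.3200, 0.2300).
I(A;B) = H(A) + H(B) − H(A,B).
H(A) = 1.5632, H(B) = 1.5321, H(A,B) = 2.9724.
I(A;B) = 1.5632 + 1.5321 − 2.9724 = 0.123 bits.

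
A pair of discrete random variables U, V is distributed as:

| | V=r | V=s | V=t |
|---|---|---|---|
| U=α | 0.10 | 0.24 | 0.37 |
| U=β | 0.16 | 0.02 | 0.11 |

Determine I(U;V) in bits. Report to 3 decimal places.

0.144 bits

Marginals: p(U) = (0.7100, 0.2900), p(V) = (0.2600, 0.2600, 0.4800).
I(U;V) = H(U) + H(V) − H(U,V).
H(U) = 0.8687, H(V) = 1.5188, H(U,V) = 2.2432.
I(U;V) = 0.8687 + 1.5188 − 2.2432 = 0.144 bits.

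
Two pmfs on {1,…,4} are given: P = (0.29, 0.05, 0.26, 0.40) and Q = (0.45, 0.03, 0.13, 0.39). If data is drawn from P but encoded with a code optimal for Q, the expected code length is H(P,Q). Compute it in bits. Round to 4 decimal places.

H(P,Q) = −Σ p·log₂ q.
  −0.29·log₂(0.45) = 0.33408
  −0.05·log₂(0.03) = 0.25294
  −0.26·log₂(0.13) = 0.76529
  −0.40·log₂(0.39) = 0.54338
H(P,Q) = 1.8957 bits.

1.8957 bits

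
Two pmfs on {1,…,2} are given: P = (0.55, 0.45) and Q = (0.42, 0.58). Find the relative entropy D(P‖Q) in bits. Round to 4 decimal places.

0.0492 bits

D(P‖Q) = Σ p·log₂(p/q).
  0.55·log₂(0.55/0.42) = 0.21397
  0.45·log₂(0.45/0.58) = -0.16476
D(P‖Q) = 0.0492 bits.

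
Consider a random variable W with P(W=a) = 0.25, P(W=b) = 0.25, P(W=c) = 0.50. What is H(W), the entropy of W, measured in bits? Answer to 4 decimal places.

H(W) = −Σ p·log₂ p.
  −(0.25)·log₂(0.25) = 0.50000
  −(0.25)·log₂(0.25) = 0.50000
  −(0.50)·log₂(0.50) = 0.50000
Sum: 0.50000 + 0.50000 + 0.50000 = 1.5000 bits.

1.5000 bits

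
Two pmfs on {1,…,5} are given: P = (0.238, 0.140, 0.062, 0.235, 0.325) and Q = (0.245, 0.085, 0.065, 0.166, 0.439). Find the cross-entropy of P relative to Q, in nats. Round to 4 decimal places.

1.5389 nats

H(P,Q) = −Σ p·ln q.
  −0.238·ln(0.245) = 0.33475
  −0.140·ln(0.085) = 0.34511
  −0.062·ln(0.065) = 0.16947
  −0.235·ln(0.166) = 0.42201
  −0.325·ln(0.439) = 0.26756
H(P,Q) = 1.5389 nats.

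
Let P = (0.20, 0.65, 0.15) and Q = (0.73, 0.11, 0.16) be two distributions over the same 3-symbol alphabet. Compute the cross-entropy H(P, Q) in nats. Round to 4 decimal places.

H(P,Q) = −Σ p·ln q.
  −0.20·ln(0.73) = 0.06294
  −0.65·ln(0.11) = 1.43473
  −0.15·ln(0.16) = 0.27489
H(P,Q) = 1.7726 nats.

1.7726 nats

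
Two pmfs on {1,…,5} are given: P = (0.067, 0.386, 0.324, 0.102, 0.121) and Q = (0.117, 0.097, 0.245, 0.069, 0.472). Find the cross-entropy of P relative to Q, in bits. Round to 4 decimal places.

H(P,Q) = −Σ p·log₂ q.
  −0.067·log₂(0.117) = 0.20739
  −0.386·log₂(0.097) = 1.29923
  −0.324·log₂(0.245) = 0.65744
  −0.102·log₂(0.069) = 0.39344
  −0.121·log₂(0.472) = 0.13106
H(P,Q) = 2.6886 bits.

2.6886 bits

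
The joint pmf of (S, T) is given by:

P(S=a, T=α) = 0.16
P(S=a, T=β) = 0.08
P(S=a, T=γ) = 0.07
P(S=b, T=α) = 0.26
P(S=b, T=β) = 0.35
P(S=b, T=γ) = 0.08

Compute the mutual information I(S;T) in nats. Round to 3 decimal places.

Marginals: p(S) = (0.3100, 0.6900), p(T) = (0.4200, 0.4300, 0.1500).
I(S;T) = H(S) + H(T) − H(S,T).
H(S) = 0.6191, H(T) = 1.0118, H(S,T) = 1.6012.
I(S;T) = 0.6191 + 1.0118 − 1.6012 = 0.030 nats.

0.030 nats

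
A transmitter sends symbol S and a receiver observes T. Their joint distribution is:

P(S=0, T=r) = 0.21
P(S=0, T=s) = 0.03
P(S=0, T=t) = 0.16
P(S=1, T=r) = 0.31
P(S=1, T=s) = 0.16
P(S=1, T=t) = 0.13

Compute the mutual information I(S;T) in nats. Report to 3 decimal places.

Marginals: p(S) = (0.4000, 0.6000), p(T) = (0.5200, 0.1900, 0.2900).
I(S;T) = H(S) + H(T) − H(S,T).
H(S) = 0.6730, H(T) = 1.0146, H(S,T) = 1.6477.
I(S;T) = 0.6730 + 1.0146 − 1.6477 = 0.040 nats.

0.040 nats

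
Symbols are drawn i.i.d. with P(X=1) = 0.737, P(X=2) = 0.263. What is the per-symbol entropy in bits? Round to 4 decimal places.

0.8312 bits

H(X) = −Σ p·log₂ p.
  −(0.737)·log₂(0.737) = 0.32447
  −(0.263)·log₂(0.263) = 0.50677
Sum: 0.32447 + 0.50677 = 0.8312 bits.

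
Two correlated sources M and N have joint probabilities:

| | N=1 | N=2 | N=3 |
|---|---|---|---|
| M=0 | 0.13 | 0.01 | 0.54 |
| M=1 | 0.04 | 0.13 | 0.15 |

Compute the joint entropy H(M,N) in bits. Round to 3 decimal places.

1.908 bits

H(M,N) = −Σ p(x,y)·log₂ p(x,y) over all 6 cells.
  cell (0,1): −0.13·log₂0.13 = 0.3826
  cell (0,2): −0.01·log₂0.01 = 0.0664
  cell (0,3): −0.54·log₂0.54 = 0.4800
  cell (1,1): −0.04·log₂0.04 = 0.1858
  cell (1,2): −0.13·log₂0.13 = 0.3826
  cell (1,3): −0.15·log₂0.15 = 0.4105
Sum = 1.908 bits.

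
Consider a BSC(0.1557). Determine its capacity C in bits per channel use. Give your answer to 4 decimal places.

Binary symmetric channel: C = 1 − h₂(ε) where h₂ is the binary entropy function.
h₂(0.1557) = −0.1557·log₂0.1557 − 0.8443·log₂0.8443 = 0.6239.
C = 1 − 0.6239 = 0.3761 bits per channel use.

0.3761 bits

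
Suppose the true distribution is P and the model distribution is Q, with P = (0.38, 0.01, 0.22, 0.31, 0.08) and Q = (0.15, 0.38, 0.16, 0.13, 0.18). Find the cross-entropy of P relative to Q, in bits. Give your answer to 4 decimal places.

2.7460 bits

H(P,Q) = −Σ p·log₂ q.
  −0.38·log₂(0.15) = 1.04005
  −0.01·log₂(0.38) = 0.01396
  −0.22·log₂(0.16) = 0.58165
  −0.31·log₂(0.13) = 0.91246
  −0.08·log₂(0.18) = 0.19791
H(P,Q) = 2.7460 bits.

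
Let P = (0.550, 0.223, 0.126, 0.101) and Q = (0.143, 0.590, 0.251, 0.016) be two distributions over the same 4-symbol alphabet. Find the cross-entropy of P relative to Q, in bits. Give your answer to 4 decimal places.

2.5668 bits

H(P,Q) = −Σ p·log₂ q.
  −0.550·log₂(0.143) = 1.54325
  −0.223·log₂(0.590) = 0.16975
  −0.126·log₂(0.251) = 0.25127
  −0.101·log₂(0.016) = 0.60254
H(P,Q) = 2.5668 bits.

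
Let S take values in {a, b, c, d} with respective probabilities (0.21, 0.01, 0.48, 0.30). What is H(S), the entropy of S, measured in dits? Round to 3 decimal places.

H(S) = −Σ p·log₁₀ p.
  −(0.21)·log₁₀(0.21) = 0.1423
  −(0.01)·log₁₀(0.01) = 0.0200
  −(0.48)·log₁₀(0.48) = 0.1530
  −(0.30)·log₁₀(0.30) = 0.1569
Sum: 0.1423 + 0.0200 + 0.1530 + 0.1569 = 0.472 dits.

0.472 dits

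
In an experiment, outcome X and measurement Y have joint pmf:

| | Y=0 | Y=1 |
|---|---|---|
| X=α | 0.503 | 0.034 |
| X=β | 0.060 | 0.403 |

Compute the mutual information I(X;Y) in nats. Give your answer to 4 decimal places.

0.3799 nats

Marginals: p(X) = (0.5370, 0.4630), p(Y) = (0.5630, 0.4370).
I(X;Y) = H(X) + H(Y) − H(X,Y).
H(X) = 0.6904, H(Y) = 0.6852, H(X,Y) = 0.9957.
I(X;Y) = 0.6904 + 0.6852 − 0.9957 = 0.3799 nats.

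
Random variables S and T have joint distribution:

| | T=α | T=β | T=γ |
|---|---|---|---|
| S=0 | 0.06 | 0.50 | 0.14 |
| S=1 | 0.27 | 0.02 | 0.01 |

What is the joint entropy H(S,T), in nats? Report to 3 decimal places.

1.268 nats

H(S,T) = −Σ p(x,y)·ln p(x,y) over all 6 cells.
  cell (0,α): −0.06·ln0.06 = 0.1688
  cell (0,β): −0.50·ln0.50 = 0.3466
  cell (0,γ): −0.14·ln0.14 = 0.2753
  cell (1,α): −0.27·ln0.27 = 0.3535
  cell (1,β): −0.02·ln0.02 = 0.0782
  cell (1,γ): −0.01·ln0.01 = 0.0461
Sum = 1.268 nats.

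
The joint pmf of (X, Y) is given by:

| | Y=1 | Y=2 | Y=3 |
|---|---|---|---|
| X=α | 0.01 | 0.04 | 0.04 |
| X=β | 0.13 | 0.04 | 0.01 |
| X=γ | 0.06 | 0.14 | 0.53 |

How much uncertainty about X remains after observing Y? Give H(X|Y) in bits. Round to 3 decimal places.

Marginals: p(X) = (0.0900, 0.1800, 0.7300), p(Y) = (0.2000, 0.2200, 0.5800).
H(X|Y) = Σ p(Y) · H(X|Y=·).
  Y=1: p=0.2000, H(X|Y=1) = 1.1412
  Y=2: p=0.2200, H(X|Y=2) = 1.3093
  Y=3: p=0.5800, H(X|Y=3) = 0.4859
Weighted sum = 0.798 bits.

0.798 bits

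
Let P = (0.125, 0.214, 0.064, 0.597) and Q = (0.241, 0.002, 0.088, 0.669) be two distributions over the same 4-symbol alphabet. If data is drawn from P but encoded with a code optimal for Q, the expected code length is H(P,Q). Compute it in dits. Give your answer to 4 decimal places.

0.8266 dits

H(P,Q) = −Σ p·log₁₀ q.
  −0.125·log₁₀(0.241) = 0.07725
  −0.214·log₁₀(0.002) = 0.57758
  −0.064·log₁₀(0.088) = 0.06755
  −0.597·log₁₀(0.669) = 0.10422
H(P,Q) = 0.8266 dits.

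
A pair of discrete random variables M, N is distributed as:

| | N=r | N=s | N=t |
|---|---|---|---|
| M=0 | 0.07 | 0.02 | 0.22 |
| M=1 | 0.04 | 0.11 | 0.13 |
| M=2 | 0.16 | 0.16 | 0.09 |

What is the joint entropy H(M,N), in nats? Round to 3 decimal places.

2.037 nats

H(M,N) = −Σ p(x,y)·ln p(x,y) over all 9 cells.
  cell (0,r): −0.07·ln0.07 = 0.1861
  cell (0,s): −0.02·ln0.02 = 0.0782
  cell (0,t): −0.22·ln0.22 = 0.3331
  cell (1,r): −0.04·ln0.04 = 0.1288
  cell (1,s): −0.11·ln0.11 = 0.2428
  cell (1,t): −0.13·ln0.13 = 0.2652
  cell (2,r): −0.16·ln0.16 = 0.2932
  cell (2,s): −0.16·ln0.16 = 0.2932
  cell (2,t): −0.09·ln0.09 = 0.2167
Sum = 2.037 nats.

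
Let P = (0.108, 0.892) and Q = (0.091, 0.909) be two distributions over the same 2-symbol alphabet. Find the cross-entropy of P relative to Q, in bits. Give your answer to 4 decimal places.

0.4962 bits

H(P,Q) = −Σ p·log₂ q.
  −0.108·log₂(0.091) = 0.37346
  −0.892·log₂(0.909) = 0.12278
H(P,Q) = 0.4962 bits.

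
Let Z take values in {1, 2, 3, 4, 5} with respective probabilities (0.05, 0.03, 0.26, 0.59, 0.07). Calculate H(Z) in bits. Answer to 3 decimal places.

1.591 bits

H(Z) = −Σ p·log₂ p.
  −(0.05)·log₂(0.05) = 0.2161
  −(0.03)·log₂(0.03) = 0.1518
  −(0.26)·log₂(0.26) = 0.5053
  −(0.59)·log₂(0.59) = 0.4491
  −(0.07)·log₂(0.07) = 0.2686
Sum: 0.2161 + 0.1518 + 0.5053 + 0.4491 + 0.2686 = 1.591 bits.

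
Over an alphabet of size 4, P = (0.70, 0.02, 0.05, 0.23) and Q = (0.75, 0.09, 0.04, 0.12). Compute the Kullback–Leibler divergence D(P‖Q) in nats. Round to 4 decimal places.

D(P‖Q) = Σ p·ln(p/q).
  0.70·ln(0.70/0.75) = -0.04830
  0.02·ln(0.02/0.09) = -0.03008
  0.05·ln(0.05/0.04) = 0.01116
  0.23·ln(0.23/0.12) = 0.14964
D(P‖Q) = 0.0824 nats.

0.0824 nats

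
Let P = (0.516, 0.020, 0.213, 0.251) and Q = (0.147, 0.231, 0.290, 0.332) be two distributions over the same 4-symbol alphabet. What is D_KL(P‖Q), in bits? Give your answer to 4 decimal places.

0.6681 bits

D(P‖Q) = Σ p·log₂(p/q).
  0.516·log₂(0.516/0.147) = 0.93476
  0.020·log₂(0.020/0.231) = -0.07060
  0.213·log₂(0.213/0.290) = -0.09483
  0.251·log₂(0.251/0.332) = -0.10128
D(P‖Q) = 0.6681 bits.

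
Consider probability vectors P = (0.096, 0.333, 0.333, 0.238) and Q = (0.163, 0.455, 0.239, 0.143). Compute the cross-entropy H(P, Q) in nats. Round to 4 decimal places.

H(P,Q) = −Σ p·ln q.
  −0.096·ln(0.163) = 0.17414
  −0.333·ln(0.455) = 0.26222
  −0.333·ln(0.239) = 0.47662
  −0.238·ln(0.143) = 0.46289
H(P,Q) = 1.3759 nats.

1.3759 nats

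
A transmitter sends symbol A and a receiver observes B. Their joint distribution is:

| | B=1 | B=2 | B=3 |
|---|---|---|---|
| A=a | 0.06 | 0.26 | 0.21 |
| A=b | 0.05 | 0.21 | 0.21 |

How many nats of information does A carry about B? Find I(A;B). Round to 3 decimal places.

Marginals: p(A) = (0.5300, 0.4700), p(B) = (0.1100, 0.4700, 0.4200).
I(A;B) = H(A) + H(B) − H(A,B).
H(A) = 0.6913, H(B) = 0.9620, H(A,B) = 1.6520.
I(A;B) = 0.6913 + 0.9620 − 1.6520 = 0.001 nats.

0.001 nats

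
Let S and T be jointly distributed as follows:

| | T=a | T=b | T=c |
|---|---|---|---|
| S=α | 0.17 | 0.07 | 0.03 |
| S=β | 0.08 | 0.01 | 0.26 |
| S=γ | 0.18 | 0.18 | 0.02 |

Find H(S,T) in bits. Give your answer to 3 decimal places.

2.722 bits

H(S,T) = −Σ p(x,y)·log₂ p(x,y) over all 9 cells.
  cell (α,a): −0.17·log₂0.17 = 0.4346
  cell (α,b): −0.07·log₂0.07 = 0.2686
  cell (α,c): −0.03·log₂0.03 = 0.1518
  cell (β,a): −0.08·log₂0.08 = 0.2915
  cell (β,b): −0.01·log₂0.01 = 0.0664
  cell (β,c): −0.26·log₂0.26 = 0.5053
  cell (γ,a): −0.18·log₂0.18 = 0.4453
  cell (γ,b): −0.18·log₂0.18 = 0.4453
  cell (γ,c): −0.02·log₂0.02 = 0.1129
Sum = 2.722 bits.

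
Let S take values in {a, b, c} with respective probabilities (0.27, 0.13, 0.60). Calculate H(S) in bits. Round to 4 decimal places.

1.3348 bits

H(S) = −Σ p·log₂ p.
  −(0.27)·log₂(0.27) = 0.51002
  −(0.13)·log₂(0.13) = 0.38264
  −(0.60)·log₂(0.60) = 0.44218
Sum: 0.51002 + 0.38264 + 0.44218 = 1.3348 bits.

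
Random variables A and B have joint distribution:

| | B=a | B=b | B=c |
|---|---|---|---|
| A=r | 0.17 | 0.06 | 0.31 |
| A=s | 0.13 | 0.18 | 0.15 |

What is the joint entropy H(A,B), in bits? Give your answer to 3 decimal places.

2.440 bits

H(A,B) = −Σ p(x,y)·log₂ p(x,y) over all 6 cells.
  cell (r,a): −0.17·log₂0.17 = 0.4346
  cell (r,b): −0.06·log₂0.06 = 0.2435
  cell (r,c): −0.31·log₂0.31 = 0.5238
  cell (s,a): −0.13·log₂0.13 = 0.3826
  cell (s,b): −0.18·log₂0.18 = 0.4453
  cell (s,c): −0.15·log₂0.15 = 0.4105
Sum = 2.440 bits.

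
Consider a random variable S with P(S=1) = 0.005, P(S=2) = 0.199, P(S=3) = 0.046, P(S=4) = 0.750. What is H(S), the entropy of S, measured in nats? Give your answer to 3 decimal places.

H(S) = −Σ p·ln p.
  −(0.005)·ln(0.005) = 0.0265
  −(0.199)·ln(0.199) = 0.3213
  −(0.046)·ln(0.046) = 0.1416
  −(0.750)·ln(0.750) = 0.2158
Sum: 0.0265 + 0.3213 + 0.1416 + 0.2158 = 0.705 nats.

0.705 nats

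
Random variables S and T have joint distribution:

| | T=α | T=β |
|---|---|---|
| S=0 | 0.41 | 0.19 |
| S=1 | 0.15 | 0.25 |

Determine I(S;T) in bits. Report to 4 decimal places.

Marginals: p(S) = (0.6000, 0.4000), p(T) = (0.5600, 0.4400).
I(S;T) = H(S) + H(T) − H(S,T).
H(S) = 0.9710, H(T) = 0.9896, H(S,T) = 1.8932.
I(S;T) = 0.9710 + 0.9896 − 1.8932 = 0.0674 bits.

0.0674 bits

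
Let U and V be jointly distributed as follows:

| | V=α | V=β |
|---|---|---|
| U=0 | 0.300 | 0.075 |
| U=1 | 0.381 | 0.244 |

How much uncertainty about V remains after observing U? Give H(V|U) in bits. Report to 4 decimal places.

0.8739 bits

Marginals: p(U) = (0.3750, 0.6250), p(V) = (0.6810, 0.3190).
H(V|U) = Σ p(U) · H(V|U=·).
  U=0: p=0.3750, H(V|U=0) = 0.7219
  U=1: p=0.6250, H(V|U=1) = 0.9651
Weighted sum = 0.8739 bits.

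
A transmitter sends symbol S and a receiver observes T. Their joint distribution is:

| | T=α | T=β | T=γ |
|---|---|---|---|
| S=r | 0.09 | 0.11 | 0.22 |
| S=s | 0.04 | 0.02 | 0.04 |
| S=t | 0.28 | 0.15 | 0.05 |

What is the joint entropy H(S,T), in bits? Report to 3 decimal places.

H(S,T) = −Σ p(x,y)·log₂ p(x,y) over all 9 cells.
  cell (r,α): −0.09·log₂0.09 = 0.3127
  cell (r,β): −0.11·log₂0.11 = 0.3503
  cell (r,γ): −0.22·log₂0.22 = 0.4806
  cell (s,α): −0.04·log₂0.04 = 0.1858
  cell (s,β): −0.02·log₂0.02 = 0.1129
  cell (s,γ): −0.04·log₂0.04 = 0.1858
  cell (t,α): −0.28·log₂0.28 = 0.5142
  cell (t,β): −0.15·log₂0.15 = 0.4105
  cell (t,γ): −0.05·log₂0.05 = 0.2161
Sum = 2.769 bits.

2.769 bits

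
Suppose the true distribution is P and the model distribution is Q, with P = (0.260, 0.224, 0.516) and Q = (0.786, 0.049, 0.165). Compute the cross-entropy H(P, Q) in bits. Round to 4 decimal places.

H(P,Q) = −Σ p·log₂ q.
  −0.260·log₂(0.786) = 0.09032
  −0.224·log₂(0.049) = 0.97464
  −0.516·log₂(0.165) = 1.34132
H(P,Q) = 2.4063 bits.

2.4063 bits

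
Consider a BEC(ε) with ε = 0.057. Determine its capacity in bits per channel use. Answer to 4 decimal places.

Binary erasure channel: capacity C = 1 − ε.
C = 1 − 0.057 = 0.9430 bits per channel use.

0.9430 bits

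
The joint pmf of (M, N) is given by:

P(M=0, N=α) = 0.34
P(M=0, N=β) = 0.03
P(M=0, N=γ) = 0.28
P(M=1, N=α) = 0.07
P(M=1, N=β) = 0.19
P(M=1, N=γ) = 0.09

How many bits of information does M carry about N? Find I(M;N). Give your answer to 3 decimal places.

0.241 bits

Marginals: p(M) = (0.6500, 0.3500), p(N) = (0.4100, 0.2200, 0.3700).
I(M;N) = Σ p(x,y)·log₂[p(x,y)/(p(x)p(y))].
  (0,α): 0.34·log₂(1.2758) = 0.1195
  (0,β): 0.03·log₂(0.2098) = -0.0676
  (0,γ): 0.28·log₂(1.1642) = 0.0614
  (1,α): 0.07·log₂(0.4878) = -0.0725
  (1,β): 0.19·log₂(2.4675) = 0.2476
  (1,γ): 0.09·log₂(0.6950) = -0.0472
Sum = 0.241 bits.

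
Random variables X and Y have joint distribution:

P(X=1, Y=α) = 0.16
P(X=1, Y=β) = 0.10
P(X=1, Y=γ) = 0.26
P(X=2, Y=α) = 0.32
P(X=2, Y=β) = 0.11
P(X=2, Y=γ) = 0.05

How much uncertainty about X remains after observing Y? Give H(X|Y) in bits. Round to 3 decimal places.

0.848 bits

Chain rule: H(X|Y) = H(X,Y) − H(Y).
Marginals: p(X) = (0.5200, 0.4800), p(Y) = (0.4800, 0.2100, 0.3100).
H(X,Y) = 2.3529 bits; H(Y) = 1.5049 bits.
H(X|Y) = 2.3529 − 1.5049 = 0.848 bits.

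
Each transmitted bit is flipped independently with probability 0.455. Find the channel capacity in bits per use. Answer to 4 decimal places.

Binary symmetric channel: C = 1 − h₂(ε) where h₂ is the binary entropy function.
h₂(0.455) = −0.455·log₂0.455 − 0.545·log₂0.545 = 0.9941.
C = 1 − 0.9941 = 0.0059 bits per channel use.

0.0059 bits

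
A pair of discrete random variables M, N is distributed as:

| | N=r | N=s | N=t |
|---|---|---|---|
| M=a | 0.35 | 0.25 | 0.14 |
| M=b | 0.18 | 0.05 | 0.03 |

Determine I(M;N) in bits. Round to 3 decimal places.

0.027 bits

Marginals: p(M) = (0.7400, 0.2600), p(N) = (0.5300, 0.3000, 0.1700).
I(M;N) = Σ p(x,y)·log₂[p(x,y)/(p(x)p(y))].
  (a,r): 0.35·log₂(0.8924) = -0.0575
  (a,s): 0.25·log₂(1.1261) = 0.0428
  (a,t): 0.14·log₂(1.1129) = 0.0216
  (b,r): 0.18·log₂(1.3062) = 0.0694
  (b,s): 0.05·log₂(0.6410) = -0.0321
  (b,t): 0.03·log₂(0.6787) = -0.0168
Sum = 0.027 bits.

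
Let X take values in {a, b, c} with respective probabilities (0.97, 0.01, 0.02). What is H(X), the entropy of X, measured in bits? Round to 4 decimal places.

0.2219 bits

H(X) = −Σ p·log₂ p.
  −(0.97)·log₂(0.97) = 0.04263
  −(0.01)·log₂(0.01) = 0.06644
  −(0.02)·log₂(0.02) = 0.11288
Sum: 0.04263 + 0.06644 + 0.11288 = 0.2219 bits.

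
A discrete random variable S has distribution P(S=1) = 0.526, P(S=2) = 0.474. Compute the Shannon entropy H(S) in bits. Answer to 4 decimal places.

H(S) = −Σ p·log₂ p.
  −(0.526)·log₂(0.526) = 0.48753
  −(0.474)·log₂(0.474) = 0.51052
Sum: 0.48753 + 0.51052 = 0.9980 bits.

0.9980 bits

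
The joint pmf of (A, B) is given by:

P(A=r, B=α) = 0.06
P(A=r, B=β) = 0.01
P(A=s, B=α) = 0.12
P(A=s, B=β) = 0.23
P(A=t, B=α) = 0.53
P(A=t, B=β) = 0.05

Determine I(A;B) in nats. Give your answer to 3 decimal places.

Marginals: p(A) = (0.0700, 0.3500, 0.5800), p(B) = (0.7100, 0.2900).
I(A;B) = Σ p(x,y)·ln[p(x,y)/(p(x)p(y))].
  (r,α): 0.06·ln(1.2072) = 0.0113
  (r,β): 0.01·ln(0.4926) = -0.0071
  (s,α): 0.12·ln(0.4829) = -0.0874
  (s,β): 0.23·ln(2.2660) = 0.1881
  (t,α): 0.53·ln(1.2870) = 0.1337
  (t,β): 0.05·ln(0.2973) = -0.0607
Sum = 0.178 nats.

0.178 nats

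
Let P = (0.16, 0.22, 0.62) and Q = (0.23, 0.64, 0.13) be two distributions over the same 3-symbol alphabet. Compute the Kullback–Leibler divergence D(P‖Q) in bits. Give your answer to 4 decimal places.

D(P‖Q) = Σ p·log₂(p/q).
  0.16·log₂(0.16/0.23) = -0.08377
  0.22·log₂(0.22/0.64) = -0.33893
  0.62·log₂(0.62/0.13) = 1.39733
D(P‖Q) = 0.9746 bits.

0.9746 bits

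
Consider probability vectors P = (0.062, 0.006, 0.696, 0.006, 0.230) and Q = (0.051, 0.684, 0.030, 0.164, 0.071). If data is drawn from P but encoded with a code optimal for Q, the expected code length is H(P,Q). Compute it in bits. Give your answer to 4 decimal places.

H(P,Q) = −Σ p·log₂ q.
  −0.062·log₂(0.051) = 0.26619
  −0.006·log₂(0.684) = 0.00329
  −0.696·log₂(0.030) = 3.52099
  −0.006·log₂(0.164) = 0.01565
  −0.230·log₂(0.071) = 0.87769
H(P,Q) = 4.6838 bits.

4.6838 bits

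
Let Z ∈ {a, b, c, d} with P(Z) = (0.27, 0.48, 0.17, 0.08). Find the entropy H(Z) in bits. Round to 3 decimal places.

1.744 bits

H(Z) = −Σ p·log₂ p.
  −(0.27)·log₂(0.27) = 0.5100
  −(0.48)·log₂(0.48) = 0.5083
  −(0.17)·log₂(0.17) = 0.4346
  −(0.08)·log₂(0.08) = 0.2915
Sum: 0.5100 + 0.5083 + 0.4346 + 0.2915 = 1.744 bits.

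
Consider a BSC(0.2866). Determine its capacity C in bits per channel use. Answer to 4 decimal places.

Binary symmetric channel: C = 1 − h₂(ε) where h₂ is the binary entropy function.
h₂(0.2866) = −0.2866·log₂0.2866 − 0.7134·log₂0.7134 = 0.8643.
C = 1 − 0.8643 = 0.1357 bits per channel use.

0.1357 bits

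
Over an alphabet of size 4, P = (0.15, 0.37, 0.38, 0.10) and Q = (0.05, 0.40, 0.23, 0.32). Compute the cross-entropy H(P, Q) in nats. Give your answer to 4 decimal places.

H(P,Q) = −Σ p·ln q.
  −0.15·ln(0.05) = 0.44936
  −0.37·ln(0.40) = 0.33903
  −0.38·ln(0.23) = 0.55848
  −0.10·ln(0.32) = 0.11394
H(P,Q) = 1.4608 nats.

1.4608 nats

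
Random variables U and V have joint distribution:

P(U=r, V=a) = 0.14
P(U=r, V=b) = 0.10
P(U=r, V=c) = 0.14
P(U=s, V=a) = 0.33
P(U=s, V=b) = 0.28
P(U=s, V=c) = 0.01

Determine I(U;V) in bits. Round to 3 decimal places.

Marginals: p(U) = (0.3800, 0.6200), p(V) = (0.4700, 0.3800, 0.1500).
I(U;V) = H(U) + H(V) − H(U,V).
H(U) = 0.9580, H(V) = 1.4530, H(U,V) = 2.2349.
I(U;V) = 0.9580 + 1.4530 − 2.2349 = 0.176 bits.

0.176 bits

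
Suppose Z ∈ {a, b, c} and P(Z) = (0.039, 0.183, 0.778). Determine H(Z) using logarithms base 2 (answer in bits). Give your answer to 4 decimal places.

H(Z) = −Σ p·log₂ p.
  −(0.039)·log₂(0.039) = 0.18253
  −(0.183)·log₂(0.183) = 0.44837
  −(0.778)·log₂(0.778) = 0.28176
Sum: 0.18253 + 0.44837 + 0.28176 = 0.9127 bits.

0.9127 bits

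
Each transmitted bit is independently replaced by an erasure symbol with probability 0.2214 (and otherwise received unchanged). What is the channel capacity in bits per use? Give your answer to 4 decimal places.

Binary erasure channel: capacity C = 1 − ε.
C = 1 − 0.2214 = 0.7786 bits per channel use.

0.7786 bits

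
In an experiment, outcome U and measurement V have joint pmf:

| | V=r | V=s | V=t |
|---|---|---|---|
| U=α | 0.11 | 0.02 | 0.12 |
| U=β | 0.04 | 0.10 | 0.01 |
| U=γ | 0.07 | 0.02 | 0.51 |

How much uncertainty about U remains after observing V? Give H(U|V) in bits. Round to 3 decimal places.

1.002 bits

Marginals: p(U) = (0.2500, 0.1500, 0.6000), p(V) = (0.2200, 0.1400, 0.6400).
H(U|V) = Σ p(V) · H(U|V=·).
  V=r: p=0.2200, H(U|V=r) = 1.4728
  V=s: p=0.1400, H(U|V=s) = 1.1488
  V=t: p=0.6400, H(U|V=t) = 0.8076
Weighted sum = 1.002 bits.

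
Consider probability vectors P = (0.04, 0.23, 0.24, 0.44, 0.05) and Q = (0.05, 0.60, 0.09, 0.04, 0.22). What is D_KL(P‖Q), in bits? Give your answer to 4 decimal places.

D(P‖Q) = Σ p·log₂(p/q).
  0.04·log₂(0.04/0.05) = -0.01288
  0.23·log₂(0.23/0.60) = -0.31817
  0.24·log₂(0.24/0.09) = 0.33961
  0.44·log₂(0.44/0.04) = 1.52215
  0.05·log₂(0.05/0.22) = -0.10688
D(P‖Q) = 1.4238 bits.

1.4238 bits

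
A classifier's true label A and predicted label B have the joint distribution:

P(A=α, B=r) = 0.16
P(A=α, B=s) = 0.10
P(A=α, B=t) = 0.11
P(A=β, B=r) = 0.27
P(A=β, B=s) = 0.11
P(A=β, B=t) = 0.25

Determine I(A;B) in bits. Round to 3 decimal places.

0.012 bits

Marginals: p(A) = (0.3700, 0.6300), p(B) = (0.4300, 0.2100, 0.3600).
I(A;B) = H(A) + H(B) − H(A,B).
H(A) = 0.9507, H(B) = 1.5270, H(A,B) = 2.4658.
I(A;B) = 0.9507 + 1.5270 − 2.4658 = 0.012 bits.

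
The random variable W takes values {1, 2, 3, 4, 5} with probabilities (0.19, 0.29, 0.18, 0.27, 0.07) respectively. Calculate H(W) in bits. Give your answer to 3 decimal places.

H(W) = −Σ p·log₂ p.
  −(0.19)·log₂(0.19) = 0.4552
  −(0.29)·log₂(0.29) = 0.5179
  −(0.18)·log₂(0.18) = 0.4453
  −(0.27)·log₂(0.27) = 0.5100
  −(0.07)·log₂(0.07) = 0.2686
Sum: 0.4552 + 0.5179 + 0.4453 + 0.5100 + 0.2686 = 2.197 bits.

2.197 bits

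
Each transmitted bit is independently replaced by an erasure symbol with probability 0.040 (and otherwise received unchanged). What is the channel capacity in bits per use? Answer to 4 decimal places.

0.9600 bits

Binary erasure channel: capacity C = 1 − ε.
C = 1 − 0.040 = 0.9600 bits per channel use.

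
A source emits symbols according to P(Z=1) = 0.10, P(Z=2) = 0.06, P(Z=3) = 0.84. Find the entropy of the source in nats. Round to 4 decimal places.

H(Z) = −Σ p·ln p.
  −(0.10)·ln(0.10) = 0.23026
  −(0.06)·ln(0.06) = 0.16880
  −(0.84)·ln(0.84) = 0.14646
Sum: 0.23026 + 0.16880 + 0.14646 = 0.5455 nats.

0.5455 nats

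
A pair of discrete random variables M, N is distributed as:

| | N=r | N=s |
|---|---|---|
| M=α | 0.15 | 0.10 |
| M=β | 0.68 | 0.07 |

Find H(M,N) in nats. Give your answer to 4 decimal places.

0.9632 nats

H(M,N) = −Σ p(x,y)·ln p(x,y) over all 4 cells.
  cell (α,r): −0.15·ln0.15 = 0.28457
  cell (α,s): −0.10·ln0.10 = 0.23026
  cell (β,r): −0.68·ln0.68 = 0.26225
  cell (β,s): −0.07·ln0.07 = 0.18615
Sum = 0.9632 nats.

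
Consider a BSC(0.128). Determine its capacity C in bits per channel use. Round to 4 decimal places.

Binary symmetric channel: C = 1 − h₂(ε) where h₂ is the binary entropy function.
h₂(0.128) = −0.128·log₂0.128 − 0.872·log₂0.872 = 0.5519.
C = 1 − 0.5519 = 0.4481 bits per channel use.

0.4481 bits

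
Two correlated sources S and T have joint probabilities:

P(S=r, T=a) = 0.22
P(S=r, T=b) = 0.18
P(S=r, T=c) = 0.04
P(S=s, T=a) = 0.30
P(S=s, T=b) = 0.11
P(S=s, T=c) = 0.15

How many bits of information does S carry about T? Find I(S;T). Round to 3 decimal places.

Marginals: p(S) = (0.4400, 0.5600), p(T) = (0.5200, 0.2900, 0.1900).
I(S;T) = H(S) + H(T) − H(S,T).
H(S) = 0.9896, H(T) = 1.4637, H(S,T) = 2.3936.
I(S;T) = 0.9896 + 1.4637 − 2.3936 = 0.060 bits.

0.060 bits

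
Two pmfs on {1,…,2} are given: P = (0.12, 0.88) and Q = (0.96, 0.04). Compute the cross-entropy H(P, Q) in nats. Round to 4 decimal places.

2.8375 nats

H(P,Q) = −Σ p·ln q.
  −0.12·ln(0.96) = 0.00490
  −0.88·ln(0.04) = 2.83261
H(P,Q) = 2.8375 nats.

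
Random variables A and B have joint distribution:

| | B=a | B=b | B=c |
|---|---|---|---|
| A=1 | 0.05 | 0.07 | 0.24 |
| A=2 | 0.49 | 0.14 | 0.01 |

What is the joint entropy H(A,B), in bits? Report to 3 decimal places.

H(A,B) = −Σ p(x,y)·log₂ p(x,y) over all 6 cells.
  cell (1,a): −0.05·log₂0.05 = 0.2161
  cell (1,b): −0.07·log₂0.07 = 0.2686
  cell (1,c): −0.24·log₂0.24 = 0.4941
  cell (2,a): −0.49·log₂0.49 = 0.5043
  cell (2,b): −0.14·log₂0.14 = 0.3971
  cell (2,c): −0.01·log₂0.01 = 0.0664
Sum = 1.947 bits.

1.947 bits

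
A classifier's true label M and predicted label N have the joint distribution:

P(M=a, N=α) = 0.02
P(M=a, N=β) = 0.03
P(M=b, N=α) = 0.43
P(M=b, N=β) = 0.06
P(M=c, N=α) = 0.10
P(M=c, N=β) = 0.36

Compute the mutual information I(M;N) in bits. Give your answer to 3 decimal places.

Marginals: p(M) = (0.0500, 0.4900, 0.4600), p(N) = (0.5500, 0.4500).
I(M;N) = Σ p(x,y)·log₂[p(x,y)/(p(x)p(y))].
  (a,α): 0.02·log₂(0.7273) = -0.0092
  (a,β): 0.03·log₂(1.3333) = 0.0125
  (b,α): 0.43·log₂(1.5955) = 0.2898
  (b,β): 0.06·log₂(0.2721) = -0.1127
  (c,α): 0.10·log₂(0.3953) = -0.1339
  (c,β): 0.36·log₂(1.7391) = 0.2874
Sum = 0.334 bits.

0.334 bits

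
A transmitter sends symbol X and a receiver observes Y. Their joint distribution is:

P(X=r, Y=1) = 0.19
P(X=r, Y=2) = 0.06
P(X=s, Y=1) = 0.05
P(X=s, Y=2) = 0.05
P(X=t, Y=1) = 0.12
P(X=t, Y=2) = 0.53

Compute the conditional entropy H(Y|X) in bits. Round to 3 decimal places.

Chain rule: H(Y|X) = H(X,Y) − H(X).
Marginals: p(X) = (0.2500, 0.1000, 0.6500), p(Y) = (0.3600, 0.6400).
H(X,Y) = 1.9835 bits; H(X) = 1.2362 bits.
H(Y|X) = 1.9835 − 1.2362 = 0.747 bits.

0.747 bits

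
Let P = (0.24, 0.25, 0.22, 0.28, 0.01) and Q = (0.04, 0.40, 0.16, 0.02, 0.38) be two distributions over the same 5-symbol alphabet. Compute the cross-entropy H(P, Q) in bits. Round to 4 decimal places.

H(P,Q) = −Σ p·log₂ q.
  −0.24·log₂(0.04) = 1.11453
  −0.25·log₂(0.40) = 0.33048
  −0.22·log₂(0.16) = 0.58165
  −0.28·log₂(0.02) = 1.58028
  −0.01·log₂(0.38) = 0.01396
H(P,Q) = 3.6209 bits.

3.6209 bits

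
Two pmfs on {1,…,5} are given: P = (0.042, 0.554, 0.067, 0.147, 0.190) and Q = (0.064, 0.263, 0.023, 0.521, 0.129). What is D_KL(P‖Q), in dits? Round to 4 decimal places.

0.1538 dits

D(P‖Q) = Σ p·log₁₀(p/q).
  0.042·log₁₀(0.042/0.064) = -0.00768
  0.554·log₁₀(0.554/0.263) = 0.17925
  0.067·log₁₀(0.067/0.023) = 0.03111
  0.147·log₁₀(0.147/0.521) = -0.08078
  0.190·log₁₀(0.190/0.129) = 0.03195
D(P‖Q) = 0.1538 dits.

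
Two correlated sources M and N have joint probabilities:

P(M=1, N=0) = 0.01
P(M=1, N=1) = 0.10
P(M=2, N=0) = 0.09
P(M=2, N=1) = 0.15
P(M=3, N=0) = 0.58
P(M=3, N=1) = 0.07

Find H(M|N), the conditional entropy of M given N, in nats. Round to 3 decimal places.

0.653 nats

Marginals: p(M) = (0.1100, 0.2400, 0.6500), p(N) = (0.6800, 0.3200).
H(M|N) = Σ p(N) · H(M|N=·).
  N=0: p=0.6800, H(M|N=0) = 0.4654
  N=1: p=0.3200, H(M|N=1) = 1.0511
Weighted sum = 0.653 nats.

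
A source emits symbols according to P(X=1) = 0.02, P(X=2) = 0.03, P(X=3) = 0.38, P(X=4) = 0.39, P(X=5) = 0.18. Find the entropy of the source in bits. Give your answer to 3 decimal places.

1.770 bits

H(X) = −Σ p·log₂ p.
  −(0.02)·log₂(0.02) = 0.1129
  −(0.03)·log₂(0.03) = 0.1518
  −(0.38)·log₂(0.38) = 0.5305
  −(0.39)·log₂(0.39) = 0.5298
  −(0.18)·log₂(0.18) = 0.4453
Sum: 0.1129 + 0.1518 + 0.5305 + 0.5298 + 0.4453 = 1.770 bits.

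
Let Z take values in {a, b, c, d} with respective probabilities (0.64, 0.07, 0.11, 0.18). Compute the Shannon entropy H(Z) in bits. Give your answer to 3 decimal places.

H(Z) = −Σ p·log₂ p.
  −(0.64)·log₂(0.64) = 0.4121
  −(0.07)·log₂(0.07) = 0.2686
  −(0.11)·log₂(0.11) = 0.3503
  −(0.18)·log₂(0.18) = 0.4453
Sum: 0.4121 + 0.2686 + 0.3503 + 0.4453 = 1.476 bits.

1.476 bits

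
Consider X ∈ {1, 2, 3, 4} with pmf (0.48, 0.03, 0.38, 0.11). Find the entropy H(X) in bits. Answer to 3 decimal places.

1.541 bits

H(X) = −Σ p·log₂ p.
  −(0.48)·log₂(0.48) = 0.5083
  −(0.03)·log₂(0.03) = 0.1518
  −(0.38)·log₂(0.38) = 0.5305
  −(0.11)·log₂(0.11) = 0.3503
Sum: 0.5083 + 0.1518 + 0.5305 + 0.3503 = 1.541 bits.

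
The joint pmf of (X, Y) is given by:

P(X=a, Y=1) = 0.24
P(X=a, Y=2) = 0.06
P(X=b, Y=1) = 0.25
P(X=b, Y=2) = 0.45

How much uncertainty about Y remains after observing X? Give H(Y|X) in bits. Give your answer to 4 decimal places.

Chain rule: H(Y|X) = H(X,Y) − H(X).
Marginals: p(X) = (0.3000, 0.7000), p(Y) = (0.4900, 0.5100).
H(X,Y) = 1.7561 bits; H(X) = 0.8813 bits.
H(Y|X) = 1.7561 − 0.8813 = 0.8748 bits.

0.8748 bits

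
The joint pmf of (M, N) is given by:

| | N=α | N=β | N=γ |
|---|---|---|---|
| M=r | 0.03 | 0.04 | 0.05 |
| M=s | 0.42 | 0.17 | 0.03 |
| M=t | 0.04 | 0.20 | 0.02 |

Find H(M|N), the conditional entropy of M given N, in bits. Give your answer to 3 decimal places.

1.065 bits

Chain rule: H(M|N) = H(M,N) − H(N).
Marginals: p(M) = (0.1200, 0.6200, 0.2600), p(N) = (0.4900, 0.4100, 0.1000).
H(M,N) = 2.4286 bits; H(N) = 1.3639 bits.
H(M|N) = 2.4286 − 1.3639 = 1.065 bits.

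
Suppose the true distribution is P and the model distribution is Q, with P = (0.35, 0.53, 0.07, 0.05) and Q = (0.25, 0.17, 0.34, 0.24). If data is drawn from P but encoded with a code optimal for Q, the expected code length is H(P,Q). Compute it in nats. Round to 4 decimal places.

1.5712 nats

H(P,Q) = −Σ p·ln q.
  −0.35·ln(0.25) = 0.48520
  −0.53·ln(0.17) = 0.93914
  −0.07·ln(0.34) = 0.07552
  −0.05·ln(0.24) = 0.07136
H(P,Q) = 1.5712 nats.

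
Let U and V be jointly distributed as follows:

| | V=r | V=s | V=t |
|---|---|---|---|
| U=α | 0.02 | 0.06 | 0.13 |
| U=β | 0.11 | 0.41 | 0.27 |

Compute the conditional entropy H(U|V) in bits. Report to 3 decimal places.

0.703 bits

Chain rule: H(U|V) = H(U,V) − H(V).
Marginals: p(U) = (0.2100, 0.7900), p(V) = (0.1300, 0.4700, 0.4000).
H(U,V) = 2.1267 bits; H(V) = 1.4234 bits.
H(U|V) = 2.1267 − 1.4234 = 0.703 bits.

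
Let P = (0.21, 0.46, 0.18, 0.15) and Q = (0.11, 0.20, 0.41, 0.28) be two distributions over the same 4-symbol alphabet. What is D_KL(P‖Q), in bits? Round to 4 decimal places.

D(P‖Q) = Σ p·log₂(p/q).
  0.21·log₂(0.21/0.11) = 0.19591
  0.46·log₂(0.46/0.20) = 0.55275
  0.18·log₂(0.18/0.41) = -0.21377
  0.15·log₂(0.15/0.28) = -0.13507
D(P‖Q) = 0.3998 bits.

0.3998 bits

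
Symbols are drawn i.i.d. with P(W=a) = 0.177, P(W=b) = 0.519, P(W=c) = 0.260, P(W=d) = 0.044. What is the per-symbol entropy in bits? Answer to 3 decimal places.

1.637 bits

H(W) = −Σ p·log₂ p.
  −(0.177)·log₂(0.177) = 0.4422
  −(0.519)·log₂(0.519) = 0.4911
  −(0.260)·log₂(0.260) = 0.5053
  −(0.044)·log₂(0.044) = 0.1983
Sum: 0.4422 + 0.4911 + 0.5053 + 0.1983 = 1.637 bits.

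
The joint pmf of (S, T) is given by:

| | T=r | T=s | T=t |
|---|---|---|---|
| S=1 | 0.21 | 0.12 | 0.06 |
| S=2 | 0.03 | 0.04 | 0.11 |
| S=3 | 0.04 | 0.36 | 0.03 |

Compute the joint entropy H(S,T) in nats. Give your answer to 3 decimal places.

1.829 nats

H(S,T) = −Σ p(x,y)·ln p(x,y) over all 9 cells.
  cell (1,r): −0.21·ln0.21 = 0.3277
  cell (1,s): −0.12·ln0.12 = 0.2544
  cell (1,t): −0.06·ln0.06 = 0.1688
  cell (2,r): −0.03·ln0.03 = 0.1052
  cell (2,s): −0.04·ln0.04 = 0.1288
  cell (2,t): −0.11·ln0.11 = 0.2428
  cell (3,r): −0.04·ln0.04 = 0.1288
  cell (3,s): −0.36·ln0.36 = 0.3678
  cell (3,t): −0.03·ln0.03 = 0.1052
Sum = 1.829 nats.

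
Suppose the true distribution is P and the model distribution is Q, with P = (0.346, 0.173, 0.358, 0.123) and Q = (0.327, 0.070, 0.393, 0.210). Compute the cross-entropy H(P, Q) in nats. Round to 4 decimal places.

1.3731 nats

H(P,Q) = −Σ p·ln q.
  −0.346·ln(0.327) = 0.38676
  −0.173·ln(0.070) = 0.46005
  −0.358·ln(0.393) = 0.33435
  −0.123·ln(0.210) = 0.19196
H(P,Q) = 1.3731 nats.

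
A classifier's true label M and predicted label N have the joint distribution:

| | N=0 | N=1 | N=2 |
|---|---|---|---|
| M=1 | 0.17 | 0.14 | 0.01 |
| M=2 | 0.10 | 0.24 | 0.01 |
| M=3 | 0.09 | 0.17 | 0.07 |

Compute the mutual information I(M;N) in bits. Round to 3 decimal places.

Marginals: p(M) = (0.3200, 0.3500, 0.3300), p(N) = (0.3600, 0.5500, 0.0900).
I(M;N) = H(M) + H(N) − H(M,N).
H(M) = 1.5840, H(N) = 1.3176, H(M,N) = 2.8067.
I(M;N) = 1.5840 + 1.3176 − 2.8067 = 0.095 bits.

0.095 bits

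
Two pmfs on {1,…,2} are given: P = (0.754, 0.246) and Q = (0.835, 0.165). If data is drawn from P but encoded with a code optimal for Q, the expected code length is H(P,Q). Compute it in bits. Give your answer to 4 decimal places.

0.8356 bits

H(P,Q) = −Σ p·log₂ q.
  −0.754·log₂(0.835) = 0.19615
  −0.246·log₂(0.165) = 0.63947
H(P,Q) = 0.8356 bits.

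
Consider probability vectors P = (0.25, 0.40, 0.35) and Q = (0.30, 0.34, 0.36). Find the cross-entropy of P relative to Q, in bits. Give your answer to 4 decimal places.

H(P,Q) = −Σ p·log₂ q.
  −0.25·log₂(0.30) = 0.43424
  −0.40·log₂(0.34) = 0.62256
  −0.35·log₂(0.36) = 0.51588
H(P,Q) = 1.5727 bits.

1.5727 bits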